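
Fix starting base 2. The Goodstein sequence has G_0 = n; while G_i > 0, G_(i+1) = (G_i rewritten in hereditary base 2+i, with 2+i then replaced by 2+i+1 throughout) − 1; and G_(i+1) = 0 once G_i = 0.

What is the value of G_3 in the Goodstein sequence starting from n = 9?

9842

[0] 9 ≡ 2^(2 + 1) + 1 (base 2). Lift 3: 82. −1: 81.
[1] 81 ≡ 3^(3 + 1) (base 3). Lift 4: 1024. −1: 1023.
[2] 1023 ≡ 3·4^4 + 3·4^3 + 3·4^2 + 3·4 + 3 (base 4). Lift 5: 9843. −1: 9842.
[3] 9842 ≡ 3·5^5 + 3·5^3 + 3·5^2 + 3·5 + 2 (base 5). Lift 6: 140744. −1: 140743.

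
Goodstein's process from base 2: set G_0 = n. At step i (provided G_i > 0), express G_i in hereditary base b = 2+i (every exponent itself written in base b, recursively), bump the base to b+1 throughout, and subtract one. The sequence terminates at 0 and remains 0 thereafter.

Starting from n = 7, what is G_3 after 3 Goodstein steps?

3127

G_0 = 7. HB_2(7) = 2^2 + 2 + 1. Bump = 31. G_1 = 30.
G_1 = 30. HB_3(30) = 3^3 + 3. Bump = 260. G_2 = 259.
G_2 = 259. HB_4(259) = 4^4 + 3. Bump = 3128. G_3 = 3127.
G_3 = 3127. HB_5(3127) = 5^5 + 2. Bump = 46658. G_4 = 46657.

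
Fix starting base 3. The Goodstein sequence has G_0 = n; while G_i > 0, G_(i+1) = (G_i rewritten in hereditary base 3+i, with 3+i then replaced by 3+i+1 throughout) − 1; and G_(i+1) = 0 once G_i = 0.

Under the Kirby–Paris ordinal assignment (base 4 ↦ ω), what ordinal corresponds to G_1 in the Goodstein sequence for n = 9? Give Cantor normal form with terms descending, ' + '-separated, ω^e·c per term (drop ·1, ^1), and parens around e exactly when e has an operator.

ω·3 + 3

(0) 9|_3 = 3^2 ↦ 4^2|_4 = 16 ⇒ 15
(1) 15|_4 = 3·4 + 3 ↦ 3·5 + 3|_5 = 18 ⇒ 17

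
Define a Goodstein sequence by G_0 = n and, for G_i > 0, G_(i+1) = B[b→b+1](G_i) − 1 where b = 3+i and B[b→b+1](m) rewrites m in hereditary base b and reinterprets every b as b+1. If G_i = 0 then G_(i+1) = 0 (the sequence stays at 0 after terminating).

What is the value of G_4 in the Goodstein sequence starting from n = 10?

30

G_0=10  [base 3] 3^2 + 1  →[3↦4]→  4^2 + 1 = 17  −1 ⇒ G_1=16
G_1=16  [base 4] 4^2  →[4↦5]→  5^2 = 25  −1 ⇒ G_2=24
G_2=24  [base 5] 4·5 + 4  →[5↦6]→  4·6 + 4 = 28  −1 ⇒ G_3=27
G_3=27  [base 6] 4·6 + 3  →[6↦7]→  4·7 + 3 = 31  −1 ⇒ G_4=30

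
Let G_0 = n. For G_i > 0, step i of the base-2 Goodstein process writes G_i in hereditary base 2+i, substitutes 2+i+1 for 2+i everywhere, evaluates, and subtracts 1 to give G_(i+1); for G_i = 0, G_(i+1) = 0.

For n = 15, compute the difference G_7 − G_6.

[0] 15 ≡ 2^(2 + 1) + 2^2 + 2 + 1 (base 2). Lift 3: 112. −1: 111.
[1] 111 ≡ 3^(3 + 1) + 3^3 + 3 (base 3). Lift 4: 1284. −1: 1283.
[2] 1283 ≡ 4^(4 + 1) + 4^4 + 3 (base 4). Lift 5: 18753. −1: 18752.
[3] 18752 ≡ 5^(5 + 1) + 5^5 + 2 (base 5). Lift 6: 326594. −1: 326593.
[4] 326593 ≡ 6^(6 + 1) + 6^6 + 1 (base 6). Lift 7: 6588345. −1: 6588344.
[5] 6588344 ≡ 7^(7 + 1) + 7^7 (base 7). Lift 8: 150994944. −1: 150994943.
[6] 150994943 ≡ 8^(8 + 1) + 7·8^7 + 7·8^6 + 7·8^5 + 7·8^4 + 7·8^3 + 7·8^2 + 7·8 + 7 (base 8). Lift 9: 3524450281. −1: 3524450280.

3373455337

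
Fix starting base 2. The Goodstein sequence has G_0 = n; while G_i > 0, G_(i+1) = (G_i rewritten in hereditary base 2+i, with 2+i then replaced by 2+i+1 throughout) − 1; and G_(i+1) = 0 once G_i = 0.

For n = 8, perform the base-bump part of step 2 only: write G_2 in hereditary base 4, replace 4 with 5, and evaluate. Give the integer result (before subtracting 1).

6311

base 2: 8 = 2^(2 + 1); at 3: 3^(3 + 1) = 81; next = 80
base 3: 80 = 2·3^3 + 2·3^2 + 2·3 + 2; at 4: 2·4^4 + 2·4^2 + 2·4 + 2 = 554; next = 553
base 4: 553 = 2·4^4 + 2·4^2 + 2·4 + 1; at 5: 2·5^5 + 2·5^2 + 2·5 + 1 = 6311; next = 6310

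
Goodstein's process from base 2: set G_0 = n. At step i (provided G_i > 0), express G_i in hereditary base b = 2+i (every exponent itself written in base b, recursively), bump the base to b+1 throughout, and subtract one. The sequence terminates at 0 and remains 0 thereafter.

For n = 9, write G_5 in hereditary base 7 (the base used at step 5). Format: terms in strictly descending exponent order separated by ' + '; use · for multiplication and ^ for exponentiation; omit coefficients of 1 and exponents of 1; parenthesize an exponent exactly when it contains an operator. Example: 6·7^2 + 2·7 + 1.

3·7^7 + 3·7^3 + 3·7^2 + 3·7

9 —HB2→ 2^(2 + 1) + 1 —bump→ 3^(3 + 1) + 1 = 82 —(−1)→ 81
81 —HB3→ 3^(3 + 1) —bump→ 4^(4 + 1) = 1024 —(−1)→ 1023
1023 —HB4→ 3·4^4 + 3·4^3 + 3·4^2 + 3·4 + 3 —bump→ 3·5^5 + 3·5^3 + 3·5^2 + 3·5 + 3 = 9843 —(−1)→ 9842
9842 —HB5→ 3·5^5 + 3·5^3 + 3·5^2 + 3·5 + 2 —bump→ 3·6^6 + 3·6^3 + 3·6^2 + 3·6 + 2 = 140744 —(−1)→ 140743
140743 —HB6→ 3·6^6 + 3·6^3 + 3·6^2 + 3·6 + 1 —bump→ 3·7^7 + 3·7^3 + 3·7^2 + 3·7 + 1 = 2471827 —(−1)→ 2471826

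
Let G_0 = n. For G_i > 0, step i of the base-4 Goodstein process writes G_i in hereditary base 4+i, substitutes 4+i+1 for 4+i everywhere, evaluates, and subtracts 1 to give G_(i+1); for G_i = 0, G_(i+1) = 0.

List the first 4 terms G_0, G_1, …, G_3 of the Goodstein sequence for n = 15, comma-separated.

G_0 = 15. HB_4(15) = 3·4 + 3. Bump = 18. G_1 = 17.
G_1 = 17. HB_5(17) = 3·5 + 2. Bump = 20. G_2 = 19.
G_2 = 19. HB_6(19) = 3·6 + 1. Bump = 22. G_3 = 21.

15, 17, 19, 21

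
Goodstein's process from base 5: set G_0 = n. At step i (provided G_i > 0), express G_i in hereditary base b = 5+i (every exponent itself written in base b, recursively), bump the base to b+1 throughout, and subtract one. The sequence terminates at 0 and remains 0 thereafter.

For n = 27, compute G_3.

63

(0) 27|_5 = 5^2 + 2 ↦ 6^2 + 2|_6 = 38 ⇒ 37
(1) 37|_6 = 6^2 + 1 ↦ 7^2 + 1|_7 = 50 ⇒ 49
(2) 49|_7 = 7^2 ↦ 8^2|_8 = 64 ⇒ 63
(3) 63|_8 = 7·8 + 7 ↦ 7·9 + 7|_9 = 70 ⇒ 69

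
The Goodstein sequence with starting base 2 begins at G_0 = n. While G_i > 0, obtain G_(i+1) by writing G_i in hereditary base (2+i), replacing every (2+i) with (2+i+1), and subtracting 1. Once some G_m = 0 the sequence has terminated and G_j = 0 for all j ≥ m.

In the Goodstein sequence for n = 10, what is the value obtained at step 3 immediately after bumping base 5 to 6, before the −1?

step 0: 10 = 2^(2 + 1) + 2; sub 3 for 2: 3^(3 + 1) + 3; = 84; G_1 = 84−1 = 83
step 1: 83 = 3^(3 + 1) + 2; sub 4 for 3: 4^(4 + 1) + 2; = 1026; G_2 = 1026−1 = 1025
step 2: 1025 = 4^(4 + 1) + 1; sub 5 for 4: 5^(5 + 1) + 1; = 15626; G_3 = 15626−1 = 15625

279936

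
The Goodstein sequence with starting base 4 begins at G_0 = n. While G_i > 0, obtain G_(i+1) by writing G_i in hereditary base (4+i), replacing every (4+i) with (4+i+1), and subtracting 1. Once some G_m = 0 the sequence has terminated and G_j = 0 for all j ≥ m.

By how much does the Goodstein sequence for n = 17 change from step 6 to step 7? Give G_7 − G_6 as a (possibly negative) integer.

base 4: 17 = 4^2 + 1; at 5: 5^2 + 1 = 26; next = 25
base 5: 25 = 5^2; at 6: 6^2 = 36; next = 35
base 6: 35 = 5·6 + 5; at 7: 5·7 + 5 = 40; next = 39
base 7: 39 = 5·7 + 4; at 8: 5·8 + 4 = 44; next = 43
base 8: 43 = 5·8 + 3; at 9: 5·9 + 3 = 48; next = 47
base 9: 47 = 5·9 + 2; at 10: 5·10 + 2 = 52; next = 51
base 10: 51 = 5·10 + 1; at 11: 5·11 + 1 = 56; next = 55

4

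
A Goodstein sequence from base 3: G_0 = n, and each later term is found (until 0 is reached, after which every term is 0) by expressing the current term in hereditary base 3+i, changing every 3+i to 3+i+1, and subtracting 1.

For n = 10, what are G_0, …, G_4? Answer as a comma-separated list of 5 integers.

10, 16, 24, 27, 30

G_0 = 10. HB_3(10) = 3^2 + 1. Bump = 17. G_1 = 16.
G_1 = 16. HB_4(16) = 4^2. Bump = 25. G_2 = 24.
G_2 = 24. HB_5(24) = 4·5 + 4. Bump = 28. G_3 = 27.
G_3 = 27. HB_6(27) = 4·6 + 3. Bump = 31. G_4 = 30.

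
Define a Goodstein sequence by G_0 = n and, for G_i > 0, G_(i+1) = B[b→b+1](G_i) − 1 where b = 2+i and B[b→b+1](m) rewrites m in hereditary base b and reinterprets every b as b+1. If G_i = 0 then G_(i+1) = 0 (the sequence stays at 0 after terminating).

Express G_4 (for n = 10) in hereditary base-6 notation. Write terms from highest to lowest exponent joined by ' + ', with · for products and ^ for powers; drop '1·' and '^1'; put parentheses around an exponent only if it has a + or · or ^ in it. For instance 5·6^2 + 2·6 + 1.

i=0: 10 = 2^(2 + 1) + 2 (b=2); 2→3: 3^(3 + 1) + 3 = 84; 84−1 = 83
i=1: 83 = 3^(3 + 1) + 2 (b=3); 3→4: 4^(4 + 1) + 2 = 1026; 1026−1 = 1025
i=2: 1025 = 4^(4 + 1) + 1 (b=4); 4→5: 5^(5 + 1) + 1 = 15626; 15626−1 = 15625
i=3: 15625 = 5^(5 + 1) (b=5); 5→6: 6^(6 + 1) = 279936; 279936−1 = 279935

5·6^6 + 5·6^5 + 5·6^4 + 5·6^3 + 5·6^2 + 5·6 + 5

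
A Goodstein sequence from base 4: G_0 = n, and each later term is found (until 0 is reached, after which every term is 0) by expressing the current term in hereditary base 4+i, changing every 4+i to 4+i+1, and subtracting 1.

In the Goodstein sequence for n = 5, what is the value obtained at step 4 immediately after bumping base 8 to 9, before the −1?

[0] 5 ≡ 4 + 1 (base 4). Lift 5: 6. −1: 5.
[1] 5 ≡ 5 (base 5). Lift 6: 6. −1: 5.
[2] 5 ≡ 5 (base 6). Lift 7: 5. −1: 4.
[3] 4 ≡ 4 (base 7). Lift 8: 4. −1: 3.
[4] 3 ≡ 3 (base 8). Lift 9: 3. −1: 2.

3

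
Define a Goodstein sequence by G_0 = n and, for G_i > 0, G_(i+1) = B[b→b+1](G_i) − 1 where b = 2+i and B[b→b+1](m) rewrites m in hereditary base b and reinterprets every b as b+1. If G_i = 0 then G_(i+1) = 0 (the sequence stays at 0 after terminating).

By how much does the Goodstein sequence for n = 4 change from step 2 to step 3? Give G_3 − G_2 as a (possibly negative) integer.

base 2: 4 = 2^2; at 3: 3^3 = 27; next = 26
base 3: 26 = 2·3^2 + 2·3 + 2; at 4: 2·4^2 + 2·4 + 2 = 42; next = 41
base 4: 41 = 2·4^2 + 2·4 + 1; at 5: 2·5^2 + 2·5 + 1 = 61; next = 60

19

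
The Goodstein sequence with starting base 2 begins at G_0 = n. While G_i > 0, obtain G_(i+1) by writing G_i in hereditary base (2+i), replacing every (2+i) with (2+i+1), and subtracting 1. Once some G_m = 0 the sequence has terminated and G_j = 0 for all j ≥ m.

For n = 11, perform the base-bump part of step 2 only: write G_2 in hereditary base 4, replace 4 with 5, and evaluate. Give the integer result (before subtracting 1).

15628

G_0=11  [base 2] 2^(2 + 1) + 2 + 1  →[2↦3]→  3^(3 + 1) + 3 + 1 = 85  −1 ⇒ G_1=84
G_1=84  [base 3] 3^(3 + 1) + 3  →[3↦4]→  4^(4 + 1) + 4 = 1028  −1 ⇒ G_2=1027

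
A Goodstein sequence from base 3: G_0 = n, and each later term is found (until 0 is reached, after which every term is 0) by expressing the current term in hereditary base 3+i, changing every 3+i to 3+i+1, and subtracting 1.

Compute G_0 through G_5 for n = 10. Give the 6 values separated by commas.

10, 16, 24, 27, 30, 33

10 —HB3→ 3^2 + 1 —bump→ 4^2 + 1 = 17 —(−1)→ 16
16 —HB4→ 4^2 —bump→ 5^2 = 25 —(−1)→ 24
24 —HB5→ 4·5 + 4 —bump→ 4·6 + 4 = 28 —(−1)→ 27
27 —HB6→ 4·6 + 3 —bump→ 4·7 + 3 = 31 —(−1)→ 30
30 —HB7→ 4·7 + 2 —bump→ 4·8 + 2 = 34 —(−1)→ 33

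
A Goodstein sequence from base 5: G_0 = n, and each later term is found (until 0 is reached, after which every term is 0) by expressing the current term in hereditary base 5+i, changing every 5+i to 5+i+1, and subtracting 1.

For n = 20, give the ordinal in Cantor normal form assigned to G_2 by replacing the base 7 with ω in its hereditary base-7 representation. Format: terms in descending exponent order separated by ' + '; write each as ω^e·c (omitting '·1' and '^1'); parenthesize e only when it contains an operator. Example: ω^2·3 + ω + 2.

[0] 20 ≡ 4·5 (base 5). Lift 6: 24. −1: 23.
[1] 23 ≡ 3·6 + 5 (base 6). Lift 7: 26. −1: 25.
[2] 25 ≡ 3·7 + 4 (base 7). Lift 8: 28. −1: 27.

ω·3 + 4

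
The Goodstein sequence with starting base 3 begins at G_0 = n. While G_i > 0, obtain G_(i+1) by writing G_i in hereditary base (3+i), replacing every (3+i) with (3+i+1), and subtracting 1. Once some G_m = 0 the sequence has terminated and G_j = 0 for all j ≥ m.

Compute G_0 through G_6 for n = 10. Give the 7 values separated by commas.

10, 16, 24, 27, 30, 33, 36

base 3: 10 = 3^2 + 1; at 4: 4^2 + 1 = 17; next = 16
base 4: 16 = 4^2; at 5: 5^2 = 25; next = 24
base 5: 24 = 4·5 + 4; at 6: 4·6 + 4 = 28; next = 27
base 6: 27 = 4·6 + 3; at 7: 4·7 + 3 = 31; next = 30
base 7: 30 = 4·7 + 2; at 8: 4·8 + 2 = 34; next = 33
base 8: 33 = 4·8 + 1; at 9: 4·9 + 1 = 37; next = 36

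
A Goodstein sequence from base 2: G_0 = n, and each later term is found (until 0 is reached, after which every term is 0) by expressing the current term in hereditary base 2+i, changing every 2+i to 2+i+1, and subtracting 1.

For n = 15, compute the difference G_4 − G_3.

step 0: 15 = 2^(2 + 1) + 2^2 + 2 + 1; sub 3 for 2: 3^(3 + 1) + 3^3 + 3 + 1; = 112; G_1 = 112−1 = 111
step 1: 111 = 3^(3 + 1) + 3^3 + 3; sub 4 for 3: 4^(4 + 1) + 4^4 + 4; = 1284; G_2 = 1284−1 = 1283
step 2: 1283 = 4^(4 + 1) + 4^4 + 3; sub 5 for 4: 5^(5 + 1) + 5^5 + 3; = 18753; G_3 = 18753−1 = 18752
step 3: 18752 = 5^(5 + 1) + 5^5 + 2; sub 6 for 5: 6^(6 + 1) + 6^6 + 2; = 326594; G_4 = 326594−1 = 326593

307841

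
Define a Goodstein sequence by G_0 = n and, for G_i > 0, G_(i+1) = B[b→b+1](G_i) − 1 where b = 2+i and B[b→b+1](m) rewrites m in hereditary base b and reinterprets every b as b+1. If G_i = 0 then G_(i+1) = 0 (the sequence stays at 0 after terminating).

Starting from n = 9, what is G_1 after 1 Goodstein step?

G_0 = 9. HB_2(9) = 2^(2 + 1) + 1. Bump = 82. G_1 = 81.
G_1 = 81. HB_3(81) = 3^(3 + 1). Bump = 1024. G_2 = 1023.

81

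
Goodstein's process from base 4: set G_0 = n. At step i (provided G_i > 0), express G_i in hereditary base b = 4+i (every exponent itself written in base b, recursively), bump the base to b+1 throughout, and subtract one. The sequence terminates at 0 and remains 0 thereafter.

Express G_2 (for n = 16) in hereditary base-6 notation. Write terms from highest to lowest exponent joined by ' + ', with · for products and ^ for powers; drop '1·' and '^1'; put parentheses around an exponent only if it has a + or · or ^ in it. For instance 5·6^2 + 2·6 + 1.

4·6 + 3

G_0 = 16. HB_4(16) = 4^2. Bump = 25. G_1 = 24.
G_1 = 24. HB_5(24) = 4·5 + 4. Bump = 28. G_2 = 27.
G_2 = 27. HB_6(27) = 4·6 + 3. Bump = 31. G_3 = 30.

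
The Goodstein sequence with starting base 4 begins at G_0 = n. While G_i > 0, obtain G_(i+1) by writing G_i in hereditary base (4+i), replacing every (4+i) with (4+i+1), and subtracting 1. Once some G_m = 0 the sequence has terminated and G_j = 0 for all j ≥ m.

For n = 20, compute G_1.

20 —HB4→ 4^2 + 4 —bump→ 5^2 + 5 = 30 —(−1)→ 29
29 —HB5→ 5^2 + 4 —bump→ 6^2 + 4 = 40 —(−1)→ 39

29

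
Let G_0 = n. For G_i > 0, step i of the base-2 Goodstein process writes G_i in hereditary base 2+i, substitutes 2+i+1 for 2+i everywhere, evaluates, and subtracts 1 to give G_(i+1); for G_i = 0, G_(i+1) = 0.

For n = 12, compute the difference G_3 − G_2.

14620

step 0: 12 = 2^(2 + 1) + 2^2; sub 3 for 2: 3^(3 + 1) + 3^3; = 108; G_1 = 108−1 = 107
step 1: 107 = 3^(3 + 1) + 2·3^2 + 2·3 + 2; sub 4 for 3: 4^(4 + 1) + 2·4^2 + 2·4 + 2; = 1066; G_2 = 1066−1 = 1065
step 2: 1065 = 4^(4 + 1) + 2·4^2 + 2·4 + 1; sub 5 for 4: 5^(5 + 1) + 2·5^2 + 2·5 + 1; = 15686; G_3 = 15686−1 = 15685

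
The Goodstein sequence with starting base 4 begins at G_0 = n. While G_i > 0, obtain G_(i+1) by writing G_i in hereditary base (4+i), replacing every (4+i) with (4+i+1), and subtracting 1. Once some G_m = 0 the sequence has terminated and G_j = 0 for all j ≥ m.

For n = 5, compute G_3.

[0] 5 ≡ 4 + 1 (base 4). Lift 5: 6. −1: 5.
[1] 5 ≡ 5 (base 5). Lift 6: 6. −1: 5.
[2] 5 ≡ 5 (base 6). Lift 7: 5. −1: 4.
[3] 4 ≡ 4 (base 7). Lift 8: 4. −1: 3.

4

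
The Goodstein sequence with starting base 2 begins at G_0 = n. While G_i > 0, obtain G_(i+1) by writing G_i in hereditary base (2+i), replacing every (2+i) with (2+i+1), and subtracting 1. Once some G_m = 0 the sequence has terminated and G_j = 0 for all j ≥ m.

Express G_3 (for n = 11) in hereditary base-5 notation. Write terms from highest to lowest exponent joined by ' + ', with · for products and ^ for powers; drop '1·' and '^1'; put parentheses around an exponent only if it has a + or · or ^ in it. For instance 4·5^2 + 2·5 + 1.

5^(5 + 1) + 2

(0) 11|_2 = 2^(2 + 1) + 2 + 1 ↦ 3^(3 + 1) + 3 + 1|_3 = 85 ⇒ 84
(1) 84|_3 = 3^(3 + 1) + 3 ↦ 4^(4 + 1) + 4|_4 = 1028 ⇒ 1027
(2) 1027|_4 = 4^(4 + 1) + 3 ↦ 5^(5 + 1) + 3|_5 = 15628 ⇒ 15627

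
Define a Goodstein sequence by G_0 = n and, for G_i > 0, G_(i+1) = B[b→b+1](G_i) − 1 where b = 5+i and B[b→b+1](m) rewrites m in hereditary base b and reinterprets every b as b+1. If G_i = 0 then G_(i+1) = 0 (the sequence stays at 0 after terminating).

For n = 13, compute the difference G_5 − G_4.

13 —HB5→ 2·5 + 3 —bump→ 2·6 + 3 = 15 —(−1)→ 14
14 —HB6→ 2·6 + 2 —bump→ 2·7 + 2 = 16 —(−1)→ 15
15 —HB7→ 2·7 + 1 —bump→ 2·8 + 1 = 17 —(−1)→ 16
16 —HB8→ 2·8 —bump→ 2·9 = 18 —(−1)→ 17
17 —HB9→ 9 + 8 —bump→ 10 + 8 = 18 —(−1)→ 17

0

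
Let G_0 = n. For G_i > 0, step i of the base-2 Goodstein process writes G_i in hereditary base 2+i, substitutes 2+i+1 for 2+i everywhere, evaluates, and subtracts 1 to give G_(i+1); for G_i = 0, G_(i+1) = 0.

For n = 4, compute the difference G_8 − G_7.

38

G_0=4  [base 2] 2^2  →[2↦3]→  3^3 = 27  −1 ⇒ G_1=26
G_1=26  [base 3] 2·3^2 + 2·3 + 2  →[3↦4]→  2·4^2 + 2·4 + 2 = 42  −1 ⇒ G_2=41
G_2=41  [base 4] 2·4^2 + 2·4 + 1  →[4↦5]→  2·5^2 + 2·5 + 1 = 61  −1 ⇒ G_3=60
G_3=60  [base 5] 2·5^2 + 2·5  →[5↦6]→  2·6^2 + 2·6 = 84  −1 ⇒ G_4=83
G_4=83  [base 6] 2·6^2 + 6 + 5  →[6↦7]→  2·7^2 + 7 + 5 = 110  −1 ⇒ G_5=109
G_5=109  [base 7] 2·7^2 + 7 + 4  →[7↦8]→  2·8^2 + 8 + 4 = 140  −1 ⇒ G_6=139
G_6=139  [base 8] 2·8^2 + 8 + 3  →[8↦9]→  2·9^2 + 9 + 3 = 174  −1 ⇒ G_7=173
G_7=173  [base 9] 2·9^2 + 9 + 2  →[9↦10]→  2·10^2 + 10 + 2 = 212  −1 ⇒ G_8=211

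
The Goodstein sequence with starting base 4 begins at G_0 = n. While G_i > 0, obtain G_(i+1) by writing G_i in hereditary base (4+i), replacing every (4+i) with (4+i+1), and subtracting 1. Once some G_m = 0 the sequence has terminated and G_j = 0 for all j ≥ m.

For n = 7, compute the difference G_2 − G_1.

0

(0) 7|_4 = 4 + 3 ↦ 5 + 3|_5 = 8 ⇒ 7
(1) 7|_5 = 5 + 2 ↦ 6 + 2|_6 = 8 ⇒ 7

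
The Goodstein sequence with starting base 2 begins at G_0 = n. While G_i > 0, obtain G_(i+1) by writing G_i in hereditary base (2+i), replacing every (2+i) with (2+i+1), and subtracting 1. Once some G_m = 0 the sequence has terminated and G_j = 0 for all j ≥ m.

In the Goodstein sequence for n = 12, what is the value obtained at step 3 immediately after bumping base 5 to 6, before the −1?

i=0: 12 = 2^(2 + 1) + 2^2 (b=2); 2→3: 3^(3 + 1) + 3^3 = 108; 108−1 = 107
i=1: 107 = 3^(3 + 1) + 2·3^2 + 2·3 + 2 (b=3); 3→4: 4^(4 + 1) + 2·4^2 + 2·4 + 2 = 1066; 1066−1 = 1065
i=2: 1065 = 4^(4 + 1) + 2·4^2 + 2·4 + 1 (b=4); 4→5: 5^(5 + 1) + 2·5^2 + 2·5 + 1 = 15686; 15686−1 = 15685
i=3: 15685 = 5^(5 + 1) + 2·5^2 + 2·5 (b=5); 5→6: 6^(6 + 1) + 2·6^2 + 2·6 = 280020; 280020−1 = 280019

280020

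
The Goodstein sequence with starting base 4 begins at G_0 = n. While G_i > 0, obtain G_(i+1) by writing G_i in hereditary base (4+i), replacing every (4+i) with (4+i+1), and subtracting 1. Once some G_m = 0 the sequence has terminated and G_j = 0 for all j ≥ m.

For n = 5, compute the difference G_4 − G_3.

-1

i=0: 5 = 4 + 1 (b=4); 4→5: 5 + 1 = 6; 6−1 = 5
i=1: 5 = 5 (b=5); 5→6: 6 = 6; 6−1 = 5
i=2: 5 = 5 (b=6); 6→7: 5 = 5; 5−1 = 4
i=3: 4 = 4 (b=7); 7→8: 4 = 4; 4−1 = 3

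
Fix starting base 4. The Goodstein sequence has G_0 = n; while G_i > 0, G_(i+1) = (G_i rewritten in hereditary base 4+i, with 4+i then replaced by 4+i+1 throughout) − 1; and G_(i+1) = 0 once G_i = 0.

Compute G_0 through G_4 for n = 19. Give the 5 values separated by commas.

[0] 19 ≡ 4^2 + 3 (base 4). Lift 5: 28. −1: 27.
[1] 27 ≡ 5^2 + 2 (base 5). Lift 6: 38. −1: 37.
[2] 37 ≡ 6^2 + 1 (base 6). Lift 7: 50. −1: 49.
[3] 49 ≡ 7^2 (base 7). Lift 8: 64. −1: 63.

19, 27, 37, 49, 63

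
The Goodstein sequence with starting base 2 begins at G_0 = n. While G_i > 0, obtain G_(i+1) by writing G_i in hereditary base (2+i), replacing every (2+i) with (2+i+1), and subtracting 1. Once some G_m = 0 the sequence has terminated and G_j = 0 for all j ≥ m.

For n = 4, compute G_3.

60

step 0: 4 = 2^2; sub 3 for 2: 3^3; = 27; G_1 = 27−1 = 26
step 1: 26 = 2·3^2 + 2·3 + 2; sub 4 for 3: 2·4^2 + 2·4 + 2; = 42; G_2 = 42−1 = 41
step 2: 41 = 2·4^2 + 2·4 + 1; sub 5 for 4: 2·5^2 + 2·5 + 1; = 61; G_3 = 61−1 = 60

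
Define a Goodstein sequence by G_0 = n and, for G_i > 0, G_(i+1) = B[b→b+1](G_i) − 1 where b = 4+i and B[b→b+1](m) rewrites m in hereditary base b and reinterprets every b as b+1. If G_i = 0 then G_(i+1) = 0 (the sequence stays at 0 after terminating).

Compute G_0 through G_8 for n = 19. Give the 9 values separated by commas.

G_0 = 19. HB_4(19) = 4^2 + 3. Bump = 28. G_1 = 27.
G_1 = 27. HB_5(27) = 5^2 + 2. Bump = 38. G_2 = 37.
G_2 = 37. HB_6(37) = 6^2 + 1. Bump = 50. G_3 = 49.
G_3 = 49. HB_7(49) = 7^2. Bump = 64. G_4 = 63.
G_4 = 63. HB_8(63) = 7·8 + 7. Bump = 70. G_5 = 69.
G_5 = 69. HB_9(69) = 7·9 + 6. Bump = 76. G_6 = 75.
G_6 = 75. HB_10(75) = 7·10 + 5. Bump = 82. G_7 = 81.
G_7 = 81. HB_11(81) = 7·11 + 4. Bump = 88. G_8 = 87.

19, 27, 37, 49, 63, 69, 75, 81, 87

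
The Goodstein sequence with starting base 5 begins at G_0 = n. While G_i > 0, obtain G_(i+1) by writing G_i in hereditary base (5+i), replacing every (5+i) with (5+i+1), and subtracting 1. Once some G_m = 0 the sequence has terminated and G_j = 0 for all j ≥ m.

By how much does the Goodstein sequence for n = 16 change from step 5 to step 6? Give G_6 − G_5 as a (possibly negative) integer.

base 5: 16 = 3·5 + 1; at 6: 3·6 + 1 = 19; next = 18
base 6: 18 = 3·6; at 7: 3·7 = 21; next = 20
base 7: 20 = 2·7 + 6; at 8: 2·8 + 6 = 22; next = 21
base 8: 21 = 2·8 + 5; at 9: 2·9 + 5 = 23; next = 22
base 9: 22 = 2·9 + 4; at 10: 2·10 + 4 = 24; next = 23
base 10: 23 = 2·10 + 3; at 11: 2·11 + 3 = 25; next = 24

1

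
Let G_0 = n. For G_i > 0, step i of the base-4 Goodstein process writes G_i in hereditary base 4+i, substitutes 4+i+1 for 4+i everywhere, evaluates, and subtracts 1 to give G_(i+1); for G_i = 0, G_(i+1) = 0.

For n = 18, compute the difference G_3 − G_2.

step 0: 18 = 4^2 + 2; sub 5 for 4: 5^2 + 2; = 27; G_1 = 27−1 = 26
step 1: 26 = 5^2 + 1; sub 6 for 5: 6^2 + 1; = 37; G_2 = 37−1 = 36
step 2: 36 = 6^2; sub 7 for 6: 7^2; = 49; G_3 = 49−1 = 48

12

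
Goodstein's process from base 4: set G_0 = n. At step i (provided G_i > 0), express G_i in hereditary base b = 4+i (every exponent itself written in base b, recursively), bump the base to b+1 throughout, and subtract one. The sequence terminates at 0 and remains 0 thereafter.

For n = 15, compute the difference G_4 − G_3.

2

(0) 15|_4 = 3·4 + 3 ↦ 3·5 + 3|_5 = 18 ⇒ 17
(1) 17|_5 = 3·5 + 2 ↦ 3·6 + 2|_6 = 20 ⇒ 19
(2) 19|_6 = 3·6 + 1 ↦ 3·7 + 1|_7 = 22 ⇒ 21
(3) 21|_7 = 3·7 ↦ 3·8|_8 = 24 ⇒ 23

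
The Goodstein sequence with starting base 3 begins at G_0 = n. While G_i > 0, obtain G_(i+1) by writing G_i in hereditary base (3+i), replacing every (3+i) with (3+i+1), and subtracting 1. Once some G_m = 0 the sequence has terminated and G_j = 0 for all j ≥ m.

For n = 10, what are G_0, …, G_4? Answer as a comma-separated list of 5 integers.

i=0: 10 = 3^2 + 1 (b=3); 3→4: 4^2 + 1 = 17; 17−1 = 16
i=1: 16 = 4^2 (b=4); 4→5: 5^2 = 25; 25−1 = 24
i=2: 24 = 4·5 + 4 (b=5); 5→6: 4·6 + 4 = 28; 28−1 = 27
i=3: 27 = 4·6 + 3 (b=6); 6→7: 4·7 + 3 = 31; 31−1 = 30

10, 16, 24, 27, 30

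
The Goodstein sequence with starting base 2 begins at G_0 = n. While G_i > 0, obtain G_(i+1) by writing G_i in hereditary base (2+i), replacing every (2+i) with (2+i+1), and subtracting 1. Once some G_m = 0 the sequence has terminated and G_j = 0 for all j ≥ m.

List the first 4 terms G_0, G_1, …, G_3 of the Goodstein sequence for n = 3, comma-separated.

i=0: 3 = 2 + 1 (b=2); 2→3: 3 + 1 = 4; 4−1 = 3
i=1: 3 = 3 (b=3); 3→4: 4 = 4; 4−1 = 3
i=2: 3 = 3 (b=4); 4→5: 3 = 3; 3−1 = 2

3, 3, 3, 2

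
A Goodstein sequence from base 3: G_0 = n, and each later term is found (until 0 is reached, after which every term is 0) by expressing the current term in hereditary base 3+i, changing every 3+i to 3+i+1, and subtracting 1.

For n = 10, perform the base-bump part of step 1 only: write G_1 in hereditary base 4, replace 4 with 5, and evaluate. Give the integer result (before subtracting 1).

G_0 = 10. HB_3(10) = 3^2 + 1. Bump = 17. G_1 = 16.
G_1 = 16. HB_4(16) = 4^2. Bump = 25. G_2 = 24.

25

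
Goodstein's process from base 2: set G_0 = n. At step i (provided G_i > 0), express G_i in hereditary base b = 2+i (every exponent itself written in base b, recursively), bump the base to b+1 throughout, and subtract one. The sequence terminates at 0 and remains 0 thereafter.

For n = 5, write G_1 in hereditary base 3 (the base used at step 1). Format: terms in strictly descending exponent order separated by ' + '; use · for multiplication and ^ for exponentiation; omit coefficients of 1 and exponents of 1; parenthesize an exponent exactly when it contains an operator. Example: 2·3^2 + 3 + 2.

3^3

5 —HB2→ 2^2 + 1 —bump→ 3^3 + 1 = 28 —(−1)→ 27
27 —HB3→ 3^3 —bump→ 4^4 = 256 —(−1)→ 255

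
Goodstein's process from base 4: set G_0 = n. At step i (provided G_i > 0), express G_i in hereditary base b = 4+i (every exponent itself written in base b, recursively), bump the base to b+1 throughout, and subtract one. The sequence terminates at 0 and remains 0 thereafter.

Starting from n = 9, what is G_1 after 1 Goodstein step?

10

(0) 9|_4 = 2·4 + 1 ↦ 2·5 + 1|_5 = 11 ⇒ 10
(1) 10|_5 = 2·5 ↦ 2·6|_6 = 12 ⇒ 11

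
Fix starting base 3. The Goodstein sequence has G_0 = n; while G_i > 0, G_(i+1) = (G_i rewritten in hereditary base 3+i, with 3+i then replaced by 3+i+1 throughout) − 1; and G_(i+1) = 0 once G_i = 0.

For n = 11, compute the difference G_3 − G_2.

[0] 11 ≡ 3^2 + 2 (base 3). Lift 4: 18. −1: 17.
[1] 17 ≡ 4^2 + 1 (base 4). Lift 5: 26. −1: 25.
[2] 25 ≡ 5^2 (base 5). Lift 6: 36. −1: 35.

10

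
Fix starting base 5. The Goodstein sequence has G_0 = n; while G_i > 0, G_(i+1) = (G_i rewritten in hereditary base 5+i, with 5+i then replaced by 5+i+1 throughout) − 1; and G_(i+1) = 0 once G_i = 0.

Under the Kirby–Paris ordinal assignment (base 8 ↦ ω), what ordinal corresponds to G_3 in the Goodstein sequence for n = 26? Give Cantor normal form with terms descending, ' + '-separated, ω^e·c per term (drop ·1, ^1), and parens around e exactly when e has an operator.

i=0: 26 = 5^2 + 1 (b=5); 5→6: 6^2 + 1 = 37; 37−1 = 36
i=1: 36 = 6^2 (b=6); 6→7: 7^2 = 49; 49−1 = 48
i=2: 48 = 6·7 + 6 (b=7); 7→8: 6·8 + 6 = 54; 54−1 = 53

ω·6 + 5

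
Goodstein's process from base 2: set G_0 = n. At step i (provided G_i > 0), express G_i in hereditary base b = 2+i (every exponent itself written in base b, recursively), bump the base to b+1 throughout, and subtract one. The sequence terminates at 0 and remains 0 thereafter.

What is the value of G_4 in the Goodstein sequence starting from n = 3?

1

base 2: 3 = 2 + 1; at 3: 3 + 1 = 4; next = 3
base 3: 3 = 3; at 4: 4 = 4; next = 3
base 4: 3 = 3; at 5: 3 = 3; next = 2
base 5: 2 = 2; at 6: 2 = 2; next = 1
base 6: 1 = 1; at 7: 1 = 1; next = 0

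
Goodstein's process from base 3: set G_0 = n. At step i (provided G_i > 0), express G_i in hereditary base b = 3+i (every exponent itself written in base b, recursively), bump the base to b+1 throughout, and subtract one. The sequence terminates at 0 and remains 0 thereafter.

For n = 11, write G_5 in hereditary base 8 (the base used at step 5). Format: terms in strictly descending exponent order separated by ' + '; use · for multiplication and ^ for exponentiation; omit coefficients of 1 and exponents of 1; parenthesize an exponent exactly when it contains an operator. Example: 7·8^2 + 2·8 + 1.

5·8 + 3

base 3: 11 = 3^2 + 2; at 4: 4^2 + 2 = 18; next = 17
base 4: 17 = 4^2 + 1; at 5: 5^2 + 1 = 26; next = 25
base 5: 25 = 5^2; at 6: 6^2 = 36; next = 35
base 6: 35 = 5·6 + 5; at 7: 5·7 + 5 = 40; next = 39
base 7: 39 = 5·7 + 4; at 8: 5·8 + 4 = 44; next = 43
base 8: 43 = 5·8 + 3; at 9: 5·9 + 3 = 48; next = 47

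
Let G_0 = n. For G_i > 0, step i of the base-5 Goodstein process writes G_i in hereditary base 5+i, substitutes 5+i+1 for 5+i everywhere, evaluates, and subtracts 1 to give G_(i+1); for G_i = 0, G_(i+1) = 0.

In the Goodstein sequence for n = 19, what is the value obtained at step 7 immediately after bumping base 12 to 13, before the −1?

33

i=0: 19 = 3·5 + 4 (b=5); 5→6: 3·6 + 4 = 22; 22−1 = 21
i=1: 21 = 3·6 + 3 (b=6); 6→7: 3·7 + 3 = 24; 24−1 = 23
i=2: 23 = 3·7 + 2 (b=7); 7→8: 3·8 + 2 = 26; 26−1 = 25
i=3: 25 = 3·8 + 1 (b=8); 8→9: 3·9 + 1 = 28; 28−1 = 27
i=4: 27 = 3·9 (b=9); 9→10: 3·10 = 30; 30−1 = 29
i=5: 29 = 2·10 + 9 (b=10); 10→11: 2·11 + 9 = 31; 31−1 = 30
i=6: 30 = 2·11 + 8 (b=11); 11→12: 2·12 + 8 = 32; 32−1 = 31
i=7: 31 = 2·12 + 7 (b=12); 12→13: 2·13 + 7 = 33; 33−1 = 32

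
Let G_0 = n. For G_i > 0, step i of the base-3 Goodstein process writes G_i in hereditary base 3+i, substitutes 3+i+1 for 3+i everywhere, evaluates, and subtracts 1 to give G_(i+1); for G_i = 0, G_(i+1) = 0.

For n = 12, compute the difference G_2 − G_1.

8

base 3: 12 = 3^2 + 3; at 4: 4^2 + 4 = 20; next = 19
base 4: 19 = 4^2 + 3; at 5: 5^2 + 3 = 28; next = 27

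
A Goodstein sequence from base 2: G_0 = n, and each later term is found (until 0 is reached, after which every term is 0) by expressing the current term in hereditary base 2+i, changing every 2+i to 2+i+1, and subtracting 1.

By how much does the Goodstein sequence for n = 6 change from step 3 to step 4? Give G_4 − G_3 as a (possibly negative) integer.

43530

step 0: 6 = 2^2 + 2; sub 3 for 2: 3^3 + 3; = 30; G_1 = 30−1 = 29
step 1: 29 = 3^3 + 2; sub 4 for 3: 4^4 + 2; = 258; G_2 = 258−1 = 257
step 2: 257 = 4^4 + 1; sub 5 for 4: 5^5 + 1; = 3126; G_3 = 3126−1 = 3125
step 3: 3125 = 5^5; sub 6 for 5: 6^6; = 46656; G_4 = 46656−1 = 46655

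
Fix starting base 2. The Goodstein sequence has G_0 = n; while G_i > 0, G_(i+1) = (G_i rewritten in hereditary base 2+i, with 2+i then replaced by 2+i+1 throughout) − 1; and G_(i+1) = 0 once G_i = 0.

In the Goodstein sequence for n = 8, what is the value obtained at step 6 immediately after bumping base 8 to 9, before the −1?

774841152

[0] 8 ≡ 2^(2 + 1) (base 2). Lift 3: 81. −1: 80.
[1] 80 ≡ 2·3^3 + 2·3^2 + 2·3 + 2 (base 3). Lift 4: 554. −1: 553.
[2] 553 ≡ 2·4^4 + 2·4^2 + 2·4 + 1 (base 4). Lift 5: 6311. −1: 6310.
[3] 6310 ≡ 2·5^5 + 2·5^2 + 2·5 (base 5). Lift 6: 93396. −1: 93395.
[4] 93395 ≡ 2·6^6 + 2·6^2 + 6 + 5 (base 6). Lift 7: 1647196. −1: 1647195.
[5] 1647195 ≡ 2·7^7 + 2·7^2 + 7 + 4 (base 7). Lift 8: 33554572. −1: 33554571.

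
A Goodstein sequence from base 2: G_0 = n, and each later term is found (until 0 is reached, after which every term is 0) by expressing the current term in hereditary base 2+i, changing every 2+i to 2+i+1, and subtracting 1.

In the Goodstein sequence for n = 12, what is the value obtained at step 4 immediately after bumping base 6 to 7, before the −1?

12 —HB2→ 2^(2 + 1) + 2^2 —bump→ 3^(3 + 1) + 3^3 = 108 —(−1)→ 107
107 —HB3→ 3^(3 + 1) + 2·3^2 + 2·3 + 2 —bump→ 4^(4 + 1) + 2·4^2 + 2·4 + 2 = 1066 —(−1)→ 1065
1065 —HB4→ 4^(4 + 1) + 2·4^2 + 2·4 + 1 —bump→ 5^(5 + 1) + 2·5^2 + 2·5 + 1 = 15686 —(−1)→ 15685
15685 —HB5→ 5^(5 + 1) + 2·5^2 + 2·5 —bump→ 6^(6 + 1) + 2·6^2 + 2·6 = 280020 —(−1)→ 280019
280019 —HB6→ 6^(6 + 1) + 2·6^2 + 6 + 5 —bump→ 7^(7 + 1) + 2·7^2 + 7 + 5 = 5764911 —(−1)→ 5764910

5764911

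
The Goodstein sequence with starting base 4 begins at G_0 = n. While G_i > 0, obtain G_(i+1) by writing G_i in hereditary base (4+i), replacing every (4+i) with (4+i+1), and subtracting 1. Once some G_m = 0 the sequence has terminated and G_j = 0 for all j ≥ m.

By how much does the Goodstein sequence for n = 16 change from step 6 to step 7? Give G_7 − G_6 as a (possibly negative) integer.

2

base 4: 16 = 4^2; at 5: 5^2 = 25; next = 24
base 5: 24 = 4·5 + 4; at 6: 4·6 + 4 = 28; next = 27
base 6: 27 = 4·6 + 3; at 7: 4·7 + 3 = 31; next = 30
base 7: 30 = 4·7 + 2; at 8: 4·8 + 2 = 34; next = 33
base 8: 33 = 4·8 + 1; at 9: 4·9 + 1 = 37; next = 36
base 9: 36 = 4·9; at 10: 4·10 = 40; next = 39
base 10: 39 = 3·10 + 9; at 11: 3·11 + 9 = 42; next = 41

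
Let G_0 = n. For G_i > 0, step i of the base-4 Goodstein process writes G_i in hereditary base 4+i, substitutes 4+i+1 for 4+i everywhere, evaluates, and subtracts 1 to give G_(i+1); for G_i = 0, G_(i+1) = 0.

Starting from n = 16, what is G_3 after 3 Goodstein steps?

30

G_0=16  [base 4] 4^2  →[4↦5]→  5^2 = 25  −1 ⇒ G_1=24
G_1=24  [base 5] 4·5 + 4  →[5↦6]→  4·6 + 4 = 28  −1 ⇒ G_2=27
G_2=27  [base 6] 4·6 + 3  →[6↦7]→  4·7 + 3 = 31  −1 ⇒ G_3=30
G_3=30  [base 7] 4·7 + 2  →[7↦8]→  4·8 + 2 = 34  −1 ⇒ G_4=33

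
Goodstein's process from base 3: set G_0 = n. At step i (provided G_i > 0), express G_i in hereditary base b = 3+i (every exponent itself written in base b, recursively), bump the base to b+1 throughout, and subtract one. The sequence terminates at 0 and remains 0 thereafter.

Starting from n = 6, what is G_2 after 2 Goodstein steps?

step 0: 6 = 2·3; sub 4 for 3: 2·4; = 8; G_1 = 8−1 = 7
step 1: 7 = 4 + 3; sub 5 for 4: 5 + 3; = 8; G_2 = 8−1 = 7
step 2: 7 = 5 + 2; sub 6 for 5: 6 + 2; = 8; G_3 = 8−1 = 7

7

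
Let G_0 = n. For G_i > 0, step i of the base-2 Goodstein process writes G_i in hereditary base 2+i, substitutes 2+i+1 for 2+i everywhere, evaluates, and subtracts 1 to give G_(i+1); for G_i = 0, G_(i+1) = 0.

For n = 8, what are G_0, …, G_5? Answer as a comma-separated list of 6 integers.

8 —HB2→ 2^(2 + 1) —bump→ 3^(3 + 1) = 81 —(−1)→ 80
80 —HB3→ 2·3^3 + 2·3^2 + 2·3 + 2 —bump→ 2·4^4 + 2·4^2 + 2·4 + 2 = 554 —(−1)→ 553
553 —HB4→ 2·4^4 + 2·4^2 + 2·4 + 1 —bump→ 2·5^5 + 2·5^2 + 2·5 + 1 = 6311 —(−1)→ 6310
6310 —HB5→ 2·5^5 + 2·5^2 + 2·5 —bump→ 2·6^6 + 2·6^2 + 2·6 = 93396 —(−1)→ 93395
93395 —HB6→ 2·6^6 + 2·6^2 + 6 + 5 —bump→ 2·7^7 + 2·7^2 + 7 + 5 = 1647196 —(−1)→ 1647195

8, 80, 553, 6310, 93395, 1647195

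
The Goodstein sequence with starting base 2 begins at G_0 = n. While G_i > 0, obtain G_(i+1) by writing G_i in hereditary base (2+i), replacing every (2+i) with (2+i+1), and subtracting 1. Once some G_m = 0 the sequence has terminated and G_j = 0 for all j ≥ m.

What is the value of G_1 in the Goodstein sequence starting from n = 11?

11 —HB2→ 2^(2 + 1) + 2 + 1 —bump→ 3^(3 + 1) + 3 + 1 = 85 —(−1)→ 84
84 —HB3→ 3^(3 + 1) + 3 —bump→ 4^(4 + 1) + 4 = 1028 —(−1)→ 1027

84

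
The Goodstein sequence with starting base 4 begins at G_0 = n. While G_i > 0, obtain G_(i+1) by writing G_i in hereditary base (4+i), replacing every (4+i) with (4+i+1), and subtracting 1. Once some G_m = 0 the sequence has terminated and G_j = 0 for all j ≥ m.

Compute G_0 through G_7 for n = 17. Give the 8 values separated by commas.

17, 25, 35, 39, 43, 47, 51, 55

base 4: 17 = 4^2 + 1; at 5: 5^2 + 1 = 26; next = 25
base 5: 25 = 5^2; at 6: 6^2 = 36; next = 35
base 6: 35 = 5·6 + 5; at 7: 5·7 + 5 = 40; next = 39
base 7: 39 = 5·7 + 4; at 8: 5·8 + 4 = 44; next = 43
base 8: 43 = 5·8 + 3; at 9: 5·9 + 3 = 48; next = 47
base 9: 47 = 5·9 + 2; at 10: 5·10 + 2 = 52; next = 51
base 10: 51 = 5·10 + 1; at 11: 5·11 + 1 = 56; next = 55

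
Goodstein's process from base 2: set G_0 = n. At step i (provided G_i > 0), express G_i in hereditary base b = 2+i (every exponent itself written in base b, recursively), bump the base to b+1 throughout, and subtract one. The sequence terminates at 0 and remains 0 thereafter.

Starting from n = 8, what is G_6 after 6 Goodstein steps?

33554571

base 2: 8 = 2^(2 + 1); at 3: 3^(3 + 1) = 81; next = 80
base 3: 80 = 2·3^3 + 2·3^2 + 2·3 + 2; at 4: 2·4^4 + 2·4^2 + 2·4 + 2 = 554; next = 553
base 4: 553 = 2·4^4 + 2·4^2 + 2·4 + 1; at 5: 2·5^5 + 2·5^2 + 2·5 + 1 = 6311; next = 6310
base 5: 6310 = 2·5^5 + 2·5^2 + 2·5; at 6: 2·6^6 + 2·6^2 + 2·6 = 93396; next = 93395
base 6: 93395 = 2·6^6 + 2·6^2 + 6 + 5; at 7: 2·7^7 + 2·7^2 + 7 + 5 = 1647196; next = 1647195
base 7: 1647195 = 2·7^7 + 2·7^2 + 7 + 4; at 8: 2·8^8 + 2·8^2 + 8 + 4 = 33554572; next = 33554571
base 8: 33554571 = 2·8^8 + 2·8^2 + 8 + 3; at 9: 2·9^9 + 2·9^2 + 9 + 3 = 774841152; next = 774841151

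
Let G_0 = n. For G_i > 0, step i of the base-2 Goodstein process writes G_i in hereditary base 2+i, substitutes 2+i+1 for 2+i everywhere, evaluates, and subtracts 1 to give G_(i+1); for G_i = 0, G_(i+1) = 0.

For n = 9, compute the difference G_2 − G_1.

9 —HB2→ 2^(2 + 1) + 1 —bump→ 3^(3 + 1) + 1 = 82 —(−1)→ 81
81 —HB3→ 3^(3 + 1) —bump→ 4^(4 + 1) = 1024 —(−1)→ 1023

942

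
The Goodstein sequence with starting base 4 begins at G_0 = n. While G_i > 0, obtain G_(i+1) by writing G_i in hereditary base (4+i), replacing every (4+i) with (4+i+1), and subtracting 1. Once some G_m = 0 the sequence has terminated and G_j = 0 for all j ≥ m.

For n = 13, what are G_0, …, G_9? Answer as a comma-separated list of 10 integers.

step 0: 13 = 3·4 + 1; sub 5 for 4: 3·5 + 1; = 16; G_1 = 16−1 = 15
step 1: 15 = 3·5; sub 6 for 5: 3·6; = 18; G_2 = 18−1 = 17
step 2: 17 = 2·6 + 5; sub 7 for 6: 2·7 + 5; = 19; G_3 = 19−1 = 18
step 3: 18 = 2·7 + 4; sub 8 for 7: 2·8 + 4; = 20; G_4 = 20−1 = 19
step 4: 19 = 2·8 + 3; sub 9 for 8: 2·9 + 3; = 21; G_5 = 21−1 = 20
step 5: 20 = 2·9 + 2; sub 10 for 9: 2·10 + 2; = 22; G_6 = 22−1 = 21
step 6: 21 = 2·10 + 1; sub 11 for 10: 2·11 + 1; = 23; G_7 = 23−1 = 22
step 7: 22 = 2·11; sub 12 for 11: 2·12; = 24; G_8 = 24−1 = 23
step 8: 23 = 12 + 11; sub 13 for 12: 13 + 11; = 24; G_9 = 24−1 = 23

13, 15, 17, 18, 19, 20, 21, 22, 23, 23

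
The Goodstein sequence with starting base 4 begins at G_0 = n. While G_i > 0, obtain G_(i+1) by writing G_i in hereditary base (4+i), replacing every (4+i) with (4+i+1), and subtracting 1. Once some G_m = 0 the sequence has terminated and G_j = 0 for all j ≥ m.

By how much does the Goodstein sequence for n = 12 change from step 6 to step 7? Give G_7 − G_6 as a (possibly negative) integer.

G_0=12  [base 4] 3·4  →[4↦5]→  3·5 = 15  −1 ⇒ G_1=14
G_1=14  [base 5] 2·5 + 4  →[5↦6]→  2·6 + 4 = 16  −1 ⇒ G_2=15
G_2=15  [base 6] 2·6 + 3  →[6↦7]→  2·7 + 3 = 17  −1 ⇒ G_3=16
G_3=16  [base 7] 2·7 + 2  →[7↦8]→  2·8 + 2 = 18  −1 ⇒ G_4=17
G_4=17  [base 8] 2·8 + 1  →[8↦9]→  2·9 + 1 = 19  −1 ⇒ G_5=18
G_5=18  [base 9] 2·9  →[9↦10]→  2·10 = 20  −1 ⇒ G_6=19
G_6=19  [base 10] 10 + 9  →[10↦11]→  11 + 9 = 20  −1 ⇒ G_7=19

0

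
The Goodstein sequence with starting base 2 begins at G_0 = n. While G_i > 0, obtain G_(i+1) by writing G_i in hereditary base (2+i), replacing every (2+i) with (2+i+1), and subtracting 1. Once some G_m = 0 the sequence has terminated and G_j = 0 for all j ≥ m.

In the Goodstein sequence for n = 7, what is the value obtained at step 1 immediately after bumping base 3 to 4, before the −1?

i=0: 7 = 2^2 + 2 + 1 (b=2); 2→3: 3^3 + 3 + 1 = 31; 31−1 = 30
i=1: 30 = 3^3 + 3 (b=3); 3→4: 4^4 + 4 = 260; 260−1 = 259

260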